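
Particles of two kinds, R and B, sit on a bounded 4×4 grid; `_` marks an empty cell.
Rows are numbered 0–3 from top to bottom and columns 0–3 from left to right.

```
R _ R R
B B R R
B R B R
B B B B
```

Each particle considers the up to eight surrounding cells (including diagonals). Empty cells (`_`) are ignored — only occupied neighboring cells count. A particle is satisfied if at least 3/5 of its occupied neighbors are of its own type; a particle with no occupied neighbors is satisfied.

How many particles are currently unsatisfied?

Row 0: (0,0)R 0/2 ✗ · (0,2)R 3/4 ✓ · (0,3)R 3/3 ✓
Row 1: (1,0)B 2/4 ✗ · (1,1)B 3/7 ✗ · (1,2)R 5/7 ✓ · (1,3)R 4/5 ✓
Row 2: (2,0)B 4/5 ✓ · (2,1)R 1/8 ✗ · (2,2)B 4/8 ✗ · (2,3)R 2/5 ✗
Row 3: (3,0)B 2/3 ✓ · (3,1)B 4/5 ✓ · (3,2)B 3/5 ✓ · (3,3)B 2/3 ✓
Unsatisfied: (0,0), (1,0), (1,1), (2,1), (2,2), (2,3) — 6 in total.

6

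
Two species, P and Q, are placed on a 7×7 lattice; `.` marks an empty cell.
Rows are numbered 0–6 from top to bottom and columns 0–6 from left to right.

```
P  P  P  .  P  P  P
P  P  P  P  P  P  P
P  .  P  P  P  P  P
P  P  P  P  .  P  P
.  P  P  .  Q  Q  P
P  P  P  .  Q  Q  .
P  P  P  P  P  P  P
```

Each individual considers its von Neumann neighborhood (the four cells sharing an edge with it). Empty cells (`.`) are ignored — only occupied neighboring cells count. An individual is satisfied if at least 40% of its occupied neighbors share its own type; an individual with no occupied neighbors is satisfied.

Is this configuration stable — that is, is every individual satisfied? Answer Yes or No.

(0,0)P 2/2 satisfied
(0,1)P 3/3 satisfied
(0,2)P 2/2 satisfied
(0,4)P 2/2 satisfied
(0,5)P 3/3 satisfied
(0,6)P 2/2 satisfied
(1,0)P 3/3 satisfied
(1,1)P 3/3 satisfied
(1,2)P 4/4 satisfied
(1,3)P 3/3 satisfied
(1,4)P 4/4 satisfied
(1,5)P 4/4 satisfied
(1,6)P 3/3 satisfied
(2,0)P 2/2 satisfied
(2,2)P 3/3 satisfied
(2,3)P 4/4 satisfied
(2,4)P 3/3 satisfied
(2,5)P 4/4 satisfied
(2,6)P 3/3 satisfied
(3,0)P 2/2 satisfied
(3,1)P 3/3 satisfied
(3,2)P 4/4 satisfied
(3,3)P 2/2 satisfied
(3,5)P 2/3 satisfied
(3,6)P 3/3 satisfied
(4,1)P 3/3 satisfied
(4,2)P 3/3 satisfied
(4,4)Q 2/2 satisfied
(4,5)Q 2/4 satisfied
(4,6)P 1/2 satisfied
(5,0)P 2/2 satisfied
(5,1)P 4/4 satisfied
(5,2)P 3/3 satisfied
(5,4)Q 2/3 satisfied
(5,5)Q 2/3 satisfied
(6,0)P 2/2 satisfied
(6,1)P 3/3 satisfied
(6,2)P 3/3 satisfied
(6,3)P 2/2 satisfied
(6,4)P 2/3 satisfied
(6,5)P 2/3 satisfied
(6,6)P 1/1 satisfied
All meet the threshold, so the configuration is stable.

Yes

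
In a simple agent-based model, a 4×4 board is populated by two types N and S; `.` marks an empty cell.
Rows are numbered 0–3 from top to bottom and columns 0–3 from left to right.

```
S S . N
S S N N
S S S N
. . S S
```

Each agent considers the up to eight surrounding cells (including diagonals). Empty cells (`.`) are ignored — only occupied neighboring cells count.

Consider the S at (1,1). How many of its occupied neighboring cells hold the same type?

6

Occupied neighbors of (1,1): (0,0)=S, (0,1)=S, (1,0)=S, (1,2)=N, (2,0)=S, (2,1)=S, (2,2)=S.
Same type (S): 6 of 7.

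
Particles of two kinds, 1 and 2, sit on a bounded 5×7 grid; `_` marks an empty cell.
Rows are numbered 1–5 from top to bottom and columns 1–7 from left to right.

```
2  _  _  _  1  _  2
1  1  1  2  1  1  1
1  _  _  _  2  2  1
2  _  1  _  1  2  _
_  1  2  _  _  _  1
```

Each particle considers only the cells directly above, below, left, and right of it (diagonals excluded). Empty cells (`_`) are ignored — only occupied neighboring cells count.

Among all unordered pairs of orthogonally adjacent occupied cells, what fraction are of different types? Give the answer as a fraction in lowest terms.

Scan each occupied cell's neighbors to the right and below so each pair is counted once.
From row 1: 2 unlike of 3 pairs (running 2/3).
From row 2: 4 unlike of 10 pairs (running 6/13).
From row 3: 3 unlike of 5 pairs (running 9/18).
From row 4: 2 unlike of 2 pairs (running 11/20).
From row 5: 1 unlike of 1 pairs (running 12/21).
Total adjacent occupied pairs: 21; unlike-type pairs: 12.
12/21 reduces to 4/7.

4/7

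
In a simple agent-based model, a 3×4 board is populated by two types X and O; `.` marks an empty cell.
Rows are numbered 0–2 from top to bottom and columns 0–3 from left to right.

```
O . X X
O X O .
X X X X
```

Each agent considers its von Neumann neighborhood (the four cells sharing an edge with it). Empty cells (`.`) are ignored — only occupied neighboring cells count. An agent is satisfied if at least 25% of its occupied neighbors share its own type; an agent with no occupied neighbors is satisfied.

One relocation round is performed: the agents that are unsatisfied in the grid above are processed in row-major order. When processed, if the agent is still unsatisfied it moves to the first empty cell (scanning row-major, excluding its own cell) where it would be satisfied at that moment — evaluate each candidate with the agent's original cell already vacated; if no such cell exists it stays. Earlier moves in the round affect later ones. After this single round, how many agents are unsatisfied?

0

Initially unsatisfied (in order): (1,2).
  (1,2) → (0,1).
Resulting grid:
O O X X
O X . .
X X X X
All satisfied now.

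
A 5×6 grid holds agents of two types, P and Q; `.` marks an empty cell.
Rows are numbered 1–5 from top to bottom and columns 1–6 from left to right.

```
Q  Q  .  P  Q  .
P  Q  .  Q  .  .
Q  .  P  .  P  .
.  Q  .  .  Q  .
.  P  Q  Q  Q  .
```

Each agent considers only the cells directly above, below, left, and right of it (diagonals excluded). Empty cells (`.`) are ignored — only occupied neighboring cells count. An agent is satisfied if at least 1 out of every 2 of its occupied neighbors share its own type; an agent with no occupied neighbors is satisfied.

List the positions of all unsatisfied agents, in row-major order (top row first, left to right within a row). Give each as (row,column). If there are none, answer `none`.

Row 1: (1,1)Q 1/2 ✓ · (1,2)Q 2/2 ✓ · (1,4)P 0/2 ✗ · (1,5)Q 0/1 ✗
Row 2: (2,1)P 0/3 ✗ · (2,2)Q 1/2 ✓ · (2,4)Q 0/1 ✗
Row 3: (3,1)Q 0/1 ✗ · (3,3)P 0/0 ✓ · (3,5)P 0/1 ✗
Row 4: (4,2)Q 0/1 ✗ · (4,5)Q 1/2 ✓
Row 5: (5,2)P 0/2 ✗ · (5,3)Q 1/2 ✓ · (5,4)Q 2/2 ✓ · (5,5)Q 2/2 ✓

(1,4), (1,5), (2,1), (2,4), (3,1), (3,5), (4,2), (5,2)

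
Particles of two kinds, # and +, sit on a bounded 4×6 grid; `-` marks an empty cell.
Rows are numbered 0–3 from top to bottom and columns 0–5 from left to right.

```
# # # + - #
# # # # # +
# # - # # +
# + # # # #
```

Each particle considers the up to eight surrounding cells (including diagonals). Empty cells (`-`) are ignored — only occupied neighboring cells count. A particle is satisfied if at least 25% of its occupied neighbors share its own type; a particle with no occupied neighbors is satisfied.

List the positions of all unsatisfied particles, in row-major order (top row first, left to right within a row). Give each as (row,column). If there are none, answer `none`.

Row 0: (0,0)# 3/3 ✓ · (0,1)# 5/5 ✓ · (0,2)# 4/5 ✓ · (0,3)+ 0/4 ✗ · (0,5)# 1/2 ✓
Row 1: (1,0)# 5/5 ✓ · (1,1)# 7/7 ✓ · (1,2)# 6/7 ✓ · (1,3)# 5/6 ✓ · (1,4)# 4/7 ✓ · (1,5)+ 1/4 ✓
Row 2: (2,0)# 4/5 ✓ · (2,1)# 6/7 ✓ · (2,3)# 7/7 ✓ · (2,4)# 6/8 ✓ · (2,5)+ 1/5 ✗
Row 3: (3,0)# 2/3 ✓ · (3,1)+ 0/4 ✗ · (3,2)# 3/4 ✓ · (3,3)# 4/4 ✓ · (3,4)# 4/5 ✓ · (3,5)# 2/3 ✓

(0,3), (2,5), (3,1)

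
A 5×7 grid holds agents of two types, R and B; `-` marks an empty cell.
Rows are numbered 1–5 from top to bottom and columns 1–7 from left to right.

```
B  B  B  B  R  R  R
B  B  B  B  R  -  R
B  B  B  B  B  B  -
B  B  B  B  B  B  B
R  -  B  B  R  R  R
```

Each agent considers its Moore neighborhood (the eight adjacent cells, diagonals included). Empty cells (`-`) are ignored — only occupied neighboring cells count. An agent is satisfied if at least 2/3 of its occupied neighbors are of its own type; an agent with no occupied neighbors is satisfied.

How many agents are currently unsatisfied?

9

(1,1)B 3/3 satisfied
(1,2)B 5/5 satisfied
(1,3)B 5/5 satisfied
(1,4)B 3/5 not
(1,5)R 2/4 not
(1,6)R 4/4 satisfied
(1,7)R 2/2 satisfied
(2,1)B 5/5 satisfied
(2,2)B 8/8 satisfied
(2,3)B 8/8 satisfied
(2,4)B 6/8 satisfied
(2,5)R 2/7 not
(2,7)R 2/3 satisfied
(3,1)B 5/5 satisfied
(3,2)B 8/8 satisfied
(3,3)B 8/8 satisfied
(3,4)B 7/8 satisfied
(3,5)B 6/7 satisfied
(3,6)B 4/6 satisfied
(4,1)B 3/4 satisfied
(4,2)B 6/7 satisfied
(4,3)B 7/7 satisfied
(4,4)B 7/8 satisfied
(4,5)B 6/8 satisfied
(4,6)B 4/7 not
(4,7)B 2/4 not
(5,1)R 0/2 not
(5,3)B 4/4 satisfied
(5,4)B 4/5 satisfied
(5,5)R 1/5 not
(5,6)R 2/5 not
(5,7)R 1/3 not
Unsatisfied: (1,4), (1,5), (2,5), (4,6), (4,7), (5,1), (5,5), (5,6), (5,7) — 9 in total.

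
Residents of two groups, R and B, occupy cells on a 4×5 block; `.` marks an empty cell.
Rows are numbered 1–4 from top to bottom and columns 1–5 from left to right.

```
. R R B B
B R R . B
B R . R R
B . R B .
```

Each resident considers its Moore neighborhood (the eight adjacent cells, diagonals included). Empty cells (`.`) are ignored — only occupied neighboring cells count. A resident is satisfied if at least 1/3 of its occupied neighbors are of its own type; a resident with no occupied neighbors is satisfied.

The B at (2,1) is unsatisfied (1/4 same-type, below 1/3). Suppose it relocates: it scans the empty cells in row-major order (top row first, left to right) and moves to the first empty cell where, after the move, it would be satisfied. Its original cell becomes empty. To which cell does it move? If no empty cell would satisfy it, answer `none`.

(2,4)

Vacating (2,1). Empty cells in order:
  (1,1): 0/2 same-type → still unsatisfied.
  (2,4): 3/7 same-type → satisfied — stop here.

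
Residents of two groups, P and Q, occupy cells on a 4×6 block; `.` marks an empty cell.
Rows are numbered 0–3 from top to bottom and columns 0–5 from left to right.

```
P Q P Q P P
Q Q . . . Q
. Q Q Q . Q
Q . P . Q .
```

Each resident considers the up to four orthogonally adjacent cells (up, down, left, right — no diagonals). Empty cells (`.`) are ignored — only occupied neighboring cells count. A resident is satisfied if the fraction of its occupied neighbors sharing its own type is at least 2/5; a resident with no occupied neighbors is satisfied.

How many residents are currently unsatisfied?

(0,0)P 0/2 ✗
(0,1)Q 1/3 ✗
(0,2)P 0/2 ✗
(0,3)Q 0/2 ✗
(0,4)P 1/2 ✓
(0,5)P 1/2 ✓
(1,0)Q 1/2 ✓
(1,1)Q 3/3 ✓
(1,5)Q 1/2 ✓
(2,1)Q 2/2 ✓
(2,2)Q 2/3 ✓
(2,3)Q 1/1 ✓
(2,5)Q 1/1 ✓
(3,0)Q 0/0 ✓
(3,2)P 0/1 ✗
(3,4)Q 0/0 ✓
Unsatisfied: (0,0), (0,1), (0,2), (0,3), (3,2) — 5 in total.

5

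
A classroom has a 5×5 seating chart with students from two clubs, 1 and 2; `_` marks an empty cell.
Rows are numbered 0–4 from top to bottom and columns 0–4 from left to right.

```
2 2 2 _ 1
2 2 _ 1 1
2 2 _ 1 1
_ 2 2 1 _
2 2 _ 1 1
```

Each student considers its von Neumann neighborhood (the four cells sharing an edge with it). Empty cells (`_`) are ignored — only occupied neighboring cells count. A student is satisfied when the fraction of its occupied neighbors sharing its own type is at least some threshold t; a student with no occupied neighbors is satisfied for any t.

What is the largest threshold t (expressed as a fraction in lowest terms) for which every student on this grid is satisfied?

1/2

(0,0)2 2/2
(0,1)2 3/3
(0,2)2 1/1
(0,4)1 1/1
(1,0)2 3/3
(1,1)2 3/3
(1,3)1 2/2
(1,4)1 3/3
(2,0)2 2/2
(2,1)2 3/3
(2,3)1 3/3
(2,4)1 2/2
(3,1)2 3/3
(3,2)2 1/2
(3,3)1 2/3
(4,0)2 1/1
(4,1)2 2/2
(4,3)1 2/2
(4,4)1 1/1
The smallest same-type fraction is 1/2 at (3,2), which reduces to 1/2. Any threshold above that leaves this student unsatisfied.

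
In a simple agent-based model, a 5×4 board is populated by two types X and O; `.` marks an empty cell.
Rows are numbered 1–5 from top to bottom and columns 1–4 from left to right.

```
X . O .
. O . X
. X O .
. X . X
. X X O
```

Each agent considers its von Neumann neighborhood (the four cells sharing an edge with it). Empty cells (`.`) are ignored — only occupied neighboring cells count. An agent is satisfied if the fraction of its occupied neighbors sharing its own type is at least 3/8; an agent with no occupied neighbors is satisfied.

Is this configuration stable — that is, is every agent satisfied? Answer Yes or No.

No

(1,1)X 0/0 ✓
(1,3)O 0/0 ✓
(2,2)O 0/1 ✗
(2,4)X 0/0 ✓
(3,2)X 1/3 ✗
(3,3)O 0/1 ✗
(4,2)X 2/2 ✓
(4,4)X 0/1 ✗
(5,2)X 2/2 ✓
(5,3)X 1/2 ✓
(5,4)O 0/2 ✗
For instance (2,2) has only 0/1 same-type neighbors, below 3/8.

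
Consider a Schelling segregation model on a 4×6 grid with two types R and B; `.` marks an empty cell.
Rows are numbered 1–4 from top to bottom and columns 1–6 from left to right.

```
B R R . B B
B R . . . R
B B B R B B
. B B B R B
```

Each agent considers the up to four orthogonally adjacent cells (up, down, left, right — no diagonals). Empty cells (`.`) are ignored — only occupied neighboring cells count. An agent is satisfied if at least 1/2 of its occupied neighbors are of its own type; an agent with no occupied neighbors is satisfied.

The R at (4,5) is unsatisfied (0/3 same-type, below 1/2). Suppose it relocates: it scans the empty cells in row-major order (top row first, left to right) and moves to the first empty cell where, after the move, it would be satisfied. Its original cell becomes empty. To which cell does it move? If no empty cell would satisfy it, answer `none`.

Vacating (4,5). Empty cells in order:
  (1,4): 1/2 same-type → satisfied — stop here.

(1,4)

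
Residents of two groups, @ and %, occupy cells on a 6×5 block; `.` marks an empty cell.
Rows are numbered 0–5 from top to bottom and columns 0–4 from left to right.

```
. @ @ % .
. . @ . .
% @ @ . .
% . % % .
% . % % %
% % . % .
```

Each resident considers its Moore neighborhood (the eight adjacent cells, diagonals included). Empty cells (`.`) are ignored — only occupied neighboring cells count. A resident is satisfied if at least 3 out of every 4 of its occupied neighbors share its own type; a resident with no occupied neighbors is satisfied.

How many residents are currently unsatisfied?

7

Row 0: (0,1)@ 2/2 satisfied · (0,2)@ 2/3 not · (0,3)% 0/2 not
Row 1: (1,2)@ 4/5 satisfied
Row 2: (2,0)% 1/2 not · (2,1)@ 2/5 not · (2,2)@ 2/4 not
Row 3: (3,0)% 2/3 not · (3,2)% 3/5 not · (3,3)% 4/5 satisfied
Row 4: (4,0)% 3/3 satisfied · (4,2)% 5/5 satisfied · (4,3)% 5/5 satisfied · (4,4)% 3/3 satisfied
Row 5: (5,0)% 2/2 satisfied · (5,1)% 3/3 satisfied · (5,3)% 3/3 satisfied
Unsatisfied: (0,2), (0,3), (2,0), (2,1), (2,2), (3,0), (3,2) — 7 in total.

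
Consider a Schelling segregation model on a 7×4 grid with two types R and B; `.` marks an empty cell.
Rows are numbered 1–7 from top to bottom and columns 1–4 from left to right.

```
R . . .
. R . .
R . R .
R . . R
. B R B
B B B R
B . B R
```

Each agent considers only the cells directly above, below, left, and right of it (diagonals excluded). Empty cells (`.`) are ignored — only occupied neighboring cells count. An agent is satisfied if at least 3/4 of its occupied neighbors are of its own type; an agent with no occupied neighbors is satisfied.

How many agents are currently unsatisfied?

Row 1: (1,1)R 0/0 satisfied
Row 2: (2,2)R 0/0 satisfied
Row 3: (3,1)R 1/1 satisfied · (3,3)R 0/0 satisfied
Row 4: (4,1)R 1/1 satisfied · (4,4)R 0/1 not
Row 5: (5,2)B 1/2 not · (5,3)R 0/3 not · (5,4)B 0/3 not
Row 6: (6,1)B 2/2 satisfied · (6,2)B 3/3 satisfied · (6,3)B 2/4 not · (6,4)R 1/3 not
Row 7: (7,1)B 1/1 satisfied · (7,3)B 1/2 not · (7,4)R 1/2 not
Unsatisfied: (4,4), (5,2), (5,3), (5,4), (6,3), (6,4), (7,3), (7,4) — 8 in total.

8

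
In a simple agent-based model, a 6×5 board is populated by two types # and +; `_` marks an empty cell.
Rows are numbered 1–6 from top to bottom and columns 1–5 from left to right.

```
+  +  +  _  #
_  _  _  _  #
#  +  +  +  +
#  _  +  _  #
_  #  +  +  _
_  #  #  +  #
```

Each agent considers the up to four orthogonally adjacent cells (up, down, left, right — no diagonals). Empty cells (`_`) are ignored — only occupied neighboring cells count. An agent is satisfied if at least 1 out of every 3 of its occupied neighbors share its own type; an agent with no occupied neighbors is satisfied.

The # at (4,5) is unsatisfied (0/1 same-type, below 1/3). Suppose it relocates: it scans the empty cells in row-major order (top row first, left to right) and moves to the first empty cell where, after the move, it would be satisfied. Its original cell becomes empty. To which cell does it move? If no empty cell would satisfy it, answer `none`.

(1,4)

Vacating (4,5). Empty cells in order:
  (1,4): 1/2 same-type → satisfied — stop here.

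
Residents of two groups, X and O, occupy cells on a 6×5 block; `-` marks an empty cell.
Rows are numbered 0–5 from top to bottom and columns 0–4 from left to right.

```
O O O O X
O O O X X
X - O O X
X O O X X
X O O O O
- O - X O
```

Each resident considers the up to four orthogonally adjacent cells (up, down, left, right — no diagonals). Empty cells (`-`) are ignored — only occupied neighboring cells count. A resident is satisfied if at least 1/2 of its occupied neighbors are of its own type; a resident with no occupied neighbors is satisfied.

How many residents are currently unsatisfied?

(0,0)O 2/2 ok
(0,1)O 3/3 ok
(0,2)O 3/3 ok
(0,3)O 1/3 unhappy
(0,4)X 1/2 ok
(1,0)O 2/3 ok
(1,1)O 3/3 ok
(1,2)O 3/4 ok
(1,3)X 1/4 unhappy
(1,4)X 3/3 ok
(2,0)X 1/2 ok
(2,2)O 3/3 ok
(2,3)O 1/4 unhappy
(2,4)X 2/3 ok
(3,0)X 2/3 ok
(3,1)O 2/3 ok
(3,2)O 3/4 ok
(3,3)X 1/4 unhappy
(3,4)X 2/3 ok
(4,0)X 1/2 ok
(4,1)O 3/4 ok
(4,2)O 3/3 ok
(4,3)O 2/4 ok
(4,4)O 2/3 ok
(5,1)O 1/1 ok
(5,3)X 0/2 unhappy
(5,4)O 1/2 ok
Unsatisfied: (0,3), (1,3), (2,3), (3,3), (5,3) — 5 in total.

5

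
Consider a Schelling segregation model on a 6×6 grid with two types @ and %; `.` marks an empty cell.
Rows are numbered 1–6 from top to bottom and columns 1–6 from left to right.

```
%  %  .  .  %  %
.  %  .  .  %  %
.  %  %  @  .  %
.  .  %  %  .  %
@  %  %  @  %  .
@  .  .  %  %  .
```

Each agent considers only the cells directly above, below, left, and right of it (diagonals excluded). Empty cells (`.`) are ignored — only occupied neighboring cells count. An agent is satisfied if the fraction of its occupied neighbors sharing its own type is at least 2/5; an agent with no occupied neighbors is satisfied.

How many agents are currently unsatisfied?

(1,1)% 1/1 ✓
(1,2)% 2/2 ✓
(1,5)% 2/2 ✓
(1,6)% 2/2 ✓
(2,2)% 2/2 ✓
(2,5)% 2/2 ✓
(2,6)% 3/3 ✓
(3,2)% 2/2 ✓
(3,3)% 2/3 ✓
(3,4)@ 0/2 ✗
(3,6)% 2/2 ✓
(4,3)% 3/3 ✓
(4,4)% 1/3 ✗
(4,6)% 1/1 ✓
(5,1)@ 1/2 ✓
(5,2)% 1/2 ✓
(5,3)% 2/3 ✓
(5,4)@ 0/4 ✗
(5,5)% 1/2 ✓
(6,1)@ 1/1 ✓
(6,4)% 1/2 ✓
(6,5)% 2/2 ✓
Unsatisfied: (3,4), (4,4), (5,4) — 3 in total.

3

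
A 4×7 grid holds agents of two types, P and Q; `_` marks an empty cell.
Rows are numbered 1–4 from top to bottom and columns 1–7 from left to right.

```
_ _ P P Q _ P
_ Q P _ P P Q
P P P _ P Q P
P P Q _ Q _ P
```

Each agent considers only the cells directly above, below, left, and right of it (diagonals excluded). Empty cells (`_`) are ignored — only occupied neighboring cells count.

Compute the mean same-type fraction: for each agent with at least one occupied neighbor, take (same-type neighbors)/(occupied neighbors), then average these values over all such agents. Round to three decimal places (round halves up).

0.446

Row 1: (1,3)P 2/2 · (1,4)P 1/2 · (1,5)Q 0/2 · (1,7)P 0/1
Row 2: (2,2)Q 0/2 · (2,3)P 2/3 · (2,5)P 2/3 · (2,6)P 1/3 · (2,7)Q 0/3
Row 3: (3,1)P 2/2 · (3,2)P 3/4 · (3,3)P 2/3 · (3,5)P 1/3 · (3,6)Q 0/3 · (3,7)P 1/3
Row 4: (4,1)P 2/2 · (4,2)P 2/3 · (4,3)Q 0/2 · (4,5)Q 0/1 · (4,7)P 1/1
Sum over 20 agents: 2/2 + 1/2 + 0/2 + 0/1 + 0/2 + 2/3 + 2/3 + 1/3 + 0/3 + 2/2 + 3/4 + 2/3 + 1/3 + 0/3 + 1/3 + 2/2 + 2/3 + 0/2 + 0/1 + 1/1 = 107/12; mean = 107/12 ÷ 20 = 107/240 = 0.445833… → 0.446.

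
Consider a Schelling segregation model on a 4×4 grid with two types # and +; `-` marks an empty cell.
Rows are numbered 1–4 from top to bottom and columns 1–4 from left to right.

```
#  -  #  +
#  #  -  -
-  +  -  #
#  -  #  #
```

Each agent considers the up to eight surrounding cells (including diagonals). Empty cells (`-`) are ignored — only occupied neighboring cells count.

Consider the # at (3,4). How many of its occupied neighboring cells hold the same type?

2

Occupied neighbors of (3,4): (4,3)=#, (4,4)=#.
Same type (#): 2 of 2.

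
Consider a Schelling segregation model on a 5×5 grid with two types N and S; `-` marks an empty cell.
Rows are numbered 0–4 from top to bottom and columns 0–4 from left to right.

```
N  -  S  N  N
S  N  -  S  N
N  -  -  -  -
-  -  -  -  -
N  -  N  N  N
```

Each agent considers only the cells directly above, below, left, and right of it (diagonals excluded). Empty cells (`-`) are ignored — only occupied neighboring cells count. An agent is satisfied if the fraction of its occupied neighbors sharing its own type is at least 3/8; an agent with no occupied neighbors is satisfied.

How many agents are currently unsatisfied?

7

Row 0: (0,0)N 0/1 not · (0,2)S 0/1 not · (0,3)N 1/3 not · (0,4)N 2/2 satisfied
Row 1: (1,0)S 0/3 not · (1,1)N 0/1 not · (1,3)S 0/2 not · (1,4)N 1/2 satisfied
Row 2: (2,0)N 0/1 not
Row 4: (4,0)N 0/0 satisfied · (4,2)N 1/1 satisfied · (4,3)N 2/2 satisfied · (4,4)N 1/1 satisfied
Unsatisfied: (0,0), (0,2), (0,3), (1,0), (1,1), (1,3), (2,0) — 7 in total.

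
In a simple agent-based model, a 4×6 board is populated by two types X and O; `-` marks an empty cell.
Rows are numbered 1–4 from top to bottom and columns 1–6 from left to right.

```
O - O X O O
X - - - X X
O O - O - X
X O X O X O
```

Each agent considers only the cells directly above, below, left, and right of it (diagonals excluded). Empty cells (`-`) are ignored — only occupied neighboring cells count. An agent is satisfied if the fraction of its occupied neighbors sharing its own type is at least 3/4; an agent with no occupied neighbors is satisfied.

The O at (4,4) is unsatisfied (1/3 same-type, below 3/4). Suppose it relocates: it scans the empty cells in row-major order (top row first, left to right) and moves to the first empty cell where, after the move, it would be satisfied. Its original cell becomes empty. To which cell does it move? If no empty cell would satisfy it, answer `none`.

(1,2)

Vacating (4,4). Empty cells in order:
  (1,2): 2/2 same-type → satisfied — stop here.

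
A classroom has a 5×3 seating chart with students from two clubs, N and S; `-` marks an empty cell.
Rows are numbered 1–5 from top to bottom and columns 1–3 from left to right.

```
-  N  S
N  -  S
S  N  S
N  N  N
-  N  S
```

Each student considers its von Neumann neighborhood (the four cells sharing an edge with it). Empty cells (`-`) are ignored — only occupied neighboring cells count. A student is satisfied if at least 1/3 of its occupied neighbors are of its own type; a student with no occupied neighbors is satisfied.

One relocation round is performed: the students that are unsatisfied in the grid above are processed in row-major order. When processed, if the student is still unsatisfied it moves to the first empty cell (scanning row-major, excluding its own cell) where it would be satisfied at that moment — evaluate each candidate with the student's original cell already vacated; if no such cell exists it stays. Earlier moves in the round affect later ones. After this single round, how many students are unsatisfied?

Initially unsatisfied (in order): (1,2), (2,1), (3,1), (5,3).
  (1,2) → (1,1).
  (2,1): now satisfied by earlier moves; stays.
  (3,1) → (1,2).
  (5,3) → (2,2).
Resulting grid:
N S S
N S S
- N S
N N N
- N -
All satisfied now.

0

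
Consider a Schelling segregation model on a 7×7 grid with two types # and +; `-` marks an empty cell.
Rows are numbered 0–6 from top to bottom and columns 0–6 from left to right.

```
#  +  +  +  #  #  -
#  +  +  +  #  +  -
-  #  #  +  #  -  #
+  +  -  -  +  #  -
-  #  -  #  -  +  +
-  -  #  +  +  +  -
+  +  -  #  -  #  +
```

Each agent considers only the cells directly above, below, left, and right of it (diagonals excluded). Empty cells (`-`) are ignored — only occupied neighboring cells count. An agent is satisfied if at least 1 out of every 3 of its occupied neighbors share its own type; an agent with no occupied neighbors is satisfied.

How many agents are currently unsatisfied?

10

Row 0: (0,0)# 1/2 ✓ · (0,1)+ 2/3 ✓ · (0,2)+ 3/3 ✓ · (0,3)+ 2/3 ✓ · (0,4)# 2/3 ✓ · (0,5)# 1/2 ✓
Row 1: (1,0)# 1/2 ✓ · (1,1)+ 2/4 ✓ · (1,2)+ 3/4 ✓ · (1,3)+ 3/4 ✓ · (1,4)# 2/4 ✓ · (1,5)+ 0/2 ✗
Row 2: (2,1)# 1/3 ✓ · (2,2)# 1/3 ✓ · (2,3)+ 1/3 ✓ · (2,4)# 1/3 ✓ · (2,6)# 0/0 ✓
Row 3: (3,0)+ 1/1 ✓ · (3,1)+ 1/3 ✓ · (3,4)+ 0/2 ✗ · (3,5)# 0/2 ✗
Row 4: (4,1)# 0/1 ✗ · (4,3)# 0/1 ✗ · (4,5)+ 2/3 ✓ · (4,6)+ 1/1 ✓
Row 5: (5,2)# 0/1 ✗ · (5,3)+ 1/4 ✗ · (5,4)+ 2/2 ✓ · (5,5)+ 2/3 ✓
Row 6: (6,0)+ 1/1 ✓ · (6,1)+ 1/1 ✓ · (6,3)# 0/1 ✗ · (6,5)# 0/2 ✗ · (6,6)+ 0/1 ✗
Unsatisfied: (1,5), (3,4), (3,5), (4,1), (4,3), (5,2), (5,3), (6,3), (6,5), (6,6) — 10 in total.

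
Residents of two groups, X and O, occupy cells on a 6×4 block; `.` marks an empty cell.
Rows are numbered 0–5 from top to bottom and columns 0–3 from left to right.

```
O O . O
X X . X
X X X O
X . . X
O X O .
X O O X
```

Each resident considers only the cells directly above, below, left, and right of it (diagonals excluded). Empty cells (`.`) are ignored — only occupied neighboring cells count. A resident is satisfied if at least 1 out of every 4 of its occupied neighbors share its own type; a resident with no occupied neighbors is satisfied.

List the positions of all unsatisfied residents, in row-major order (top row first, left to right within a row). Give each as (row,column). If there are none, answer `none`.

(0,3), (1,3), (2,3), (3,3), (4,0), (4,1), (5,0), (5,3)

Row 0: (0,0)O 1/2 ✓ · (0,1)O 1/2 ✓ · (0,3)O 0/1 ✗
Row 1: (1,0)X 2/3 ✓ · (1,1)X 2/3 ✓ · (1,3)X 0/2 ✗
Row 2: (2,0)X 3/3 ✓ · (2,1)X 3/3 ✓ · (2,2)X 1/2 ✓ · (2,3)O 0/3 ✗
Row 3: (3,0)X 1/2 ✓ · (3,3)X 0/1 ✗
Row 4: (4,0)O 0/3 ✗ · (4,1)X 0/3 ✗ · (4,2)O 1/2 ✓
Row 5: (5,0)X 0/2 ✗ · (5,1)O 1/3 ✓ · (5,2)O 2/3 ✓ · (5,3)X 0/1 ✗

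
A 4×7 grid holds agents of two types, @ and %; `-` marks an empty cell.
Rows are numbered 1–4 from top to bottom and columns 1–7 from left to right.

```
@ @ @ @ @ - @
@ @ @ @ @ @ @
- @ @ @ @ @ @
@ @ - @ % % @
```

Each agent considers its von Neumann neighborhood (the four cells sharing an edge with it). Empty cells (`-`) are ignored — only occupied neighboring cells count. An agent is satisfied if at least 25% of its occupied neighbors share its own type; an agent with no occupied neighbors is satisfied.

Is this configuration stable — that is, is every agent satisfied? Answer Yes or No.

Yes

(1,1)@ 2/2 ✓
(1,2)@ 3/3 ✓
(1,3)@ 3/3 ✓
(1,4)@ 3/3 ✓
(1,5)@ 2/2 ✓
(1,7)@ 1/1 ✓
(2,1)@ 2/2 ✓
(2,2)@ 4/4 ✓
(2,3)@ 4/4 ✓
(2,4)@ 4/4 ✓
(2,5)@ 4/4 ✓
(2,6)@ 3/3 ✓
(2,7)@ 3/3 ✓
(3,2)@ 3/3 ✓
(3,3)@ 3/3 ✓
(3,4)@ 4/4 ✓
(3,5)@ 3/4 ✓
(3,6)@ 3/4 ✓
(3,7)@ 3/3 ✓
(4,1)@ 1/1 ✓
(4,2)@ 2/2 ✓
(4,4)@ 1/2 ✓
(4,5)% 1/3 ✓
(4,6)% 1/3 ✓
(4,7)@ 1/2 ✓
All meet the threshold, so the configuration is stable.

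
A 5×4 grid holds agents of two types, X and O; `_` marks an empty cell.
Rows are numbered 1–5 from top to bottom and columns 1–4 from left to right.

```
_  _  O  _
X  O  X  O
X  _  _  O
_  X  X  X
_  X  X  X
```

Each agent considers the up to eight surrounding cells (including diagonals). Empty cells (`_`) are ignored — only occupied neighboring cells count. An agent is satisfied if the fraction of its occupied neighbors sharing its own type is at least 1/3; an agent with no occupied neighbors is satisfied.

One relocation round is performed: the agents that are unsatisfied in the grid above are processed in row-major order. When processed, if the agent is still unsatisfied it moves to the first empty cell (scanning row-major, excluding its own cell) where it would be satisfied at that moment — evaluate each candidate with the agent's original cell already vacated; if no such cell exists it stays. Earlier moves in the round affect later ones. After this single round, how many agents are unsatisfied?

Initially unsatisfied (in order): (2,2), (2,3), (3,4).
  (2,2) → (1,2).
  (2,3) → (1,1).
  (3,4): now satisfied by earlier moves; stays.
Resulting grid:
X O O _
X _ _ O
X _ _ O
_ X X X
_ X X X
All satisfied now.

0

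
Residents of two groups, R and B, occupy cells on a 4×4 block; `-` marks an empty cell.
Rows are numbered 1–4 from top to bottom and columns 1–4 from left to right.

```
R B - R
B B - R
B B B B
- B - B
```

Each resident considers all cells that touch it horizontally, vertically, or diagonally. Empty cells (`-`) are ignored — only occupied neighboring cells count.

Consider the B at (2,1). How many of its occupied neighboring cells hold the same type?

4

Occupied neighbors of (2,1): (1,1)=R, (1,2)=B, (2,2)=B, (3,1)=B, (3,2)=B.
Same type (B): 4 of 5.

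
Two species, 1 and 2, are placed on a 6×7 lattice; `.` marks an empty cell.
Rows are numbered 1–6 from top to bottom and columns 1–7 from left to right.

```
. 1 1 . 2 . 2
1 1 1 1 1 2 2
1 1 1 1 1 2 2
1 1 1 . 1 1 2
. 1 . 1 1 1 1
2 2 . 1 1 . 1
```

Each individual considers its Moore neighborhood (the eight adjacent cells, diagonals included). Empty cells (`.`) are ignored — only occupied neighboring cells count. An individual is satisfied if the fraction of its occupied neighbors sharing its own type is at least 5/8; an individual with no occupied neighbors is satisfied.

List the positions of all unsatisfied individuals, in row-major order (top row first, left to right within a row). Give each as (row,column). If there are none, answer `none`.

(1,5), (2,5), (3,6), (4,7), (5,2), (6,1), (6,2)

(1,2)1 4/4 ok
(1,3)1 4/4 ok
(1,5)2 1/3 unhappy
(1,7)2 2/2 ok
(2,1)1 4/4 ok
(2,2)1 7/7 ok
(2,3)1 7/7 ok
(2,4)1 6/7 ok
(2,5)1 3/6 unhappy
(2,6)2 5/7 ok
(2,7)2 4/4 ok
(3,1)1 5/5 ok
(3,2)1 8/8 ok
(3,3)1 7/7 ok
(3,4)1 7/7 ok
(3,5)1 5/7 ok
(3,6)2 4/8 unhappy
(3,7)2 4/5 ok
(4,1)1 4/4 ok
(4,2)1 6/6 ok
(4,3)1 6/6 ok
(4,5)1 6/7 ok
(4,6)1 5/8 ok
(4,7)2 2/5 unhappy
(5,2)1 3/5 unhappy
(5,4)1 5/5 ok
(5,5)1 6/6 ok
(5,6)1 6/7 ok
(5,7)1 3/4 ok
(6,1)2 1/2 unhappy
(6,2)2 1/2 unhappy
(6,4)1 3/3 ok
(6,5)1 4/4 ok
(6,7)1 2/2 ok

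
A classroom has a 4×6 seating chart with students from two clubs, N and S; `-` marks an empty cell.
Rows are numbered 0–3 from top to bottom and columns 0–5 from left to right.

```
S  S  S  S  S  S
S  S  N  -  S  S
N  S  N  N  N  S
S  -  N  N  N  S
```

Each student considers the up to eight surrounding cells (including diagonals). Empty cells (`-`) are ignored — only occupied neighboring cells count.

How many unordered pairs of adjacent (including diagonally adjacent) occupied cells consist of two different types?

Scan each occupied cell's neighbors to the right and below (and the two forward diagonals) so each pair is counted once.
Row 0: S(0,0)–S(0,1)= S(0,0)–S(1,0)= S(0,0)–S(1,1)= S(0,1)–S(0,2)= S(0,1)–S(1,1)= S(0,1)–N(1,2)≠ S(0,1)–S(1,0)= S(0,2)–S(0,3)= S(0,2)–N(1,2)≠ S(0,2)–S(1,1)= S(0,3)–S(0,4)= S(0,3)–S(1,4)= S(0,3)–N(1,2)≠ S(0,4)–S(0,5)= S(0,4)–S(1,4)= S(0,4)–S(1,5)= S(0,5)–S(1,5)= S(0,5)–S(1,4)=  → 3/18 unlike.
Row 1: S(1,0)–S(1,1)= S(1,0)–N(2,0)≠ S(1,0)–S(2,1)= S(1,1)–N(1,2)≠ S(1,1)–S(2,1)= S(1,1)–N(2,2)≠ S(1,1)–N(2,0)≠ N(1,2)–N(2,2)= N(1,2)–N(2,3)= N(1,2)–S(2,1)≠ S(1,4)–S(1,5)= S(1,4)–N(2,4)≠ S(1,4)–S(2,5)= S(1,4)–N(2,3)≠ S(1,5)–S(2,5)= S(1,5)–N(2,4)≠  → 8/16 unlike.
Row 2: N(2,0)–S(2,1)≠ N(2,0)–S(3,0)≠ S(2,1)–N(2,2)≠ S(2,1)–N(3,2)≠ S(2,1)–S(3,0)= N(2,2)–N(2,3)= N(2,2)–N(3,2)= N(2,2)–N(3,3)= N(2,3)–N(2,4)= N(2,3)–N(3,3)= N(2,3)–N(3,4)= N(2,3)–N(3,2)= N(2,4)–S(2,5)≠ N(2,4)–N(3,4)= N(2,4)–S(3,5)≠ N(2,4)–N(3,3)= S(2,5)–S(3,5)= S(2,5)–N(3,4)≠  → 7/18 unlike.
Row 3: N(3,2)–N(3,3)= N(3,3)–N(3,4)= N(3,4)–S(3,5)≠  → 1/3 unlike.
Total adjacent occupied pairs: 55; unlike-type pairs: 19.

19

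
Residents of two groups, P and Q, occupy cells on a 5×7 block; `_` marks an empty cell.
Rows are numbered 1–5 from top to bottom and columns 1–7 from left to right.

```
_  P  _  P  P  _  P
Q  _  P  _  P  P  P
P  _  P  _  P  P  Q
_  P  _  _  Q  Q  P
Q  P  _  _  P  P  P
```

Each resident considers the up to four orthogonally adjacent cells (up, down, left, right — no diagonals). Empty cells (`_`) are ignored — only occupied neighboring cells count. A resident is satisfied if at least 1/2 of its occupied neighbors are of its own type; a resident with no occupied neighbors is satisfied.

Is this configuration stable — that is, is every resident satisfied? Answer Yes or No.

No

Row 1: (1,2)P 0/0 ✓ · (1,4)P 1/1 ✓ · (1,5)P 2/2 ✓ · (1,7)P 1/1 ✓
Row 2: (2,1)Q 0/1 ✗ · (2,3)P 1/1 ✓ · (2,5)P 3/3 ✓ · (2,6)P 3/3 ✓ · (2,7)P 2/3 ✓
Row 3: (3,1)P 0/1 ✗ · (3,3)P 1/1 ✓ · (3,5)P 2/3 ✓ · (3,6)P 2/4 ✓ · (3,7)Q 0/3 ✗
Row 4: (4,2)P 1/1 ✓ · (4,5)Q 1/3 ✗ · (4,6)Q 1/4 ✗ · (4,7)P 1/3 ✗
Row 5: (5,1)Q 0/1 ✗ · (5,2)P 1/2 ✓ · (5,5)P 1/2 ✓ · (5,6)P 2/3 ✓ · (5,7)P 2/2 ✓
For instance (2,1) has only 0/1 same-type neighbors, below 1/2.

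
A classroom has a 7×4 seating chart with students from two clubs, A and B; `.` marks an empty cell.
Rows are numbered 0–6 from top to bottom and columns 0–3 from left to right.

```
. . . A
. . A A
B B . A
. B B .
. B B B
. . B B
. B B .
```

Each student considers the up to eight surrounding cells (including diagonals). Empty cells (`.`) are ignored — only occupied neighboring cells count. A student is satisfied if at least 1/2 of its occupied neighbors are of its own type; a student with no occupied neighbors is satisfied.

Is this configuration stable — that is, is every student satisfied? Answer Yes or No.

Yes

Row 0: (0,3)A 2/2 ✓
Row 1: (1,2)A 3/4 ✓ · (1,3)A 3/3 ✓
Row 2: (2,0)B 2/2 ✓ · (2,1)B 3/4 ✓ · (2,3)A 2/3 ✓
Row 3: (3,1)B 5/5 ✓ · (3,2)B 5/6 ✓
Row 4: (4,1)B 4/4 ✓ · (4,2)B 6/6 ✓ · (4,3)B 4/4 ✓
Row 5: (5,2)B 6/6 ✓ · (5,3)B 4/4 ✓
Row 6: (6,1)B 2/2 ✓ · (6,2)B 3/3 ✓
All meet the threshold, so the configuration is stable.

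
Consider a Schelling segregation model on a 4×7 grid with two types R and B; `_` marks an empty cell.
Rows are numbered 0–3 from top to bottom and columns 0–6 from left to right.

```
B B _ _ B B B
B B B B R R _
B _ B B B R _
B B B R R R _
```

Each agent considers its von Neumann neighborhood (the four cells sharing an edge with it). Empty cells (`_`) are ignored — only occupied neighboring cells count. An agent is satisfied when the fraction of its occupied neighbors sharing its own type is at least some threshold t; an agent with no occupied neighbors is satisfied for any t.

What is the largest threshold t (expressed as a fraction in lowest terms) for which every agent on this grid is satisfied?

Row 0: (0,0)B 2/2 · (0,1)B 2/2 · (0,4)B 1/2 · (0,5)B 2/3 · (0,6)B 1/1
Row 1: (1,0)B 3/3 · (1,1)B 3/3 · (1,2)B 3/3 · (1,3)B 2/3 · (1,4)R 1/4 · (1,5)R 2/3
Row 2: (2,0)B 2/2 · (2,2)B 3/3 · (2,3)B 3/4 · (2,4)B 1/4 · (2,5)R 2/3
Row 3: (3,0)B 2/2 · (3,1)B 2/2 · (3,2)B 2/3 · (3,3)R 1/3 · (3,4)R 2/3 · (3,5)R 2/2
The smallest same-type fraction is 1/4 at (1,4), which reduces to 1/4. Any threshold above that leaves this agent unsatisfied.

1/4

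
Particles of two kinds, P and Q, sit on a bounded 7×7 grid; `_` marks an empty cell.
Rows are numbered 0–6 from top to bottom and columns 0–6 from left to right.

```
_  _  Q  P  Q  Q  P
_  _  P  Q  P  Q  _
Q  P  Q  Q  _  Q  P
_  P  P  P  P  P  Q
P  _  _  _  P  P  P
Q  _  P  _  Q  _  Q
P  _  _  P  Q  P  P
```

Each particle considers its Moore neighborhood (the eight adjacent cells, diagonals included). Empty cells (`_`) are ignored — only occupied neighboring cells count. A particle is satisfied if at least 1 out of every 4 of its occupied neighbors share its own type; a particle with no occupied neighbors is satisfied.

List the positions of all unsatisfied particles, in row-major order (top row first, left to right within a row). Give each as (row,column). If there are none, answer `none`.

(0,6), (1,4), (2,0), (3,6), (5,0), (5,4), (5,6), (6,0)

(0,2)Q 1/3 ok
(0,3)P 2/5 ok
(0,4)Q 3/5 ok
(0,5)Q 2/4 ok
(0,6)P 0/2 unhappy
(1,2)P 2/6 ok
(1,3)Q 4/7 ok
(1,4)P 1/7 unhappy
(1,5)Q 3/6 ok
(2,0)Q 0/2 unhappy
(2,1)P 3/5 ok
(2,2)Q 2/7 ok
(2,3)Q 2/7 ok
(2,5)Q 2/6 ok
(2,6)P 1/4 ok
(3,1)P 3/5 ok
(3,2)P 3/5 ok
(3,3)P 3/5 ok
(3,4)P 4/6 ok
(3,5)P 5/7 ok
(3,6)Q 1/5 unhappy
(4,0)P 1/2 ok
(4,4)P 4/5 ok
(4,5)P 4/7 ok
(4,6)P 2/4 ok
(5,0)Q 0/2 unhappy
(5,2)P 1/1 ok
(5,4)Q 1/5 unhappy
(5,6)Q 0/4 unhappy
(6,0)P 0/1 unhappy
(6,3)P 1/3 ok
(6,4)Q 1/3 ok
(6,5)P 1/4 ok
(6,6)P 1/2 ok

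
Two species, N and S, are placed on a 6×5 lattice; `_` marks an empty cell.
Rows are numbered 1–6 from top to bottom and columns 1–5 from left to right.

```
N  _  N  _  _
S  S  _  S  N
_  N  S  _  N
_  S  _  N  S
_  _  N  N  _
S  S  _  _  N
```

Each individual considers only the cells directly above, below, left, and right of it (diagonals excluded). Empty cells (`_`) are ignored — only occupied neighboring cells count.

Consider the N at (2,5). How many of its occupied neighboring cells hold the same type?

1

Occupied neighbors of (2,5): (3,5)=N, (2,4)=S.
Same type (N): 1 of 2.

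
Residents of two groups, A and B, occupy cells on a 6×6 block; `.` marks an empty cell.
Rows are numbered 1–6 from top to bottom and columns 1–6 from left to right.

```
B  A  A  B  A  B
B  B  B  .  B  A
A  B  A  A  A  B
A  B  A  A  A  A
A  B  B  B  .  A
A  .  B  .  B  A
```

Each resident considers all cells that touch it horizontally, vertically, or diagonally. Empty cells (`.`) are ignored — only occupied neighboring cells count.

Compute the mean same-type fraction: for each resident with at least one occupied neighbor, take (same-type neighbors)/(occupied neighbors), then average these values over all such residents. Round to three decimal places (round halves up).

0.494

(1,1)B 2/3
(1,2)A 1/5
(1,3)A 1/4
(1,4)B 2/4
(1,5)A 1/4
(1,6)B 1/3
(2,1)B 3/5
(2,2)B 4/8
(2,3)B 3/7
(2,5)B 3/7
(2,6)A 2/5
(3,1)A 1/5
(3,2)B 4/8
(3,3)A 3/7
(3,4)A 5/7
(3,5)A 5/7
(3,6)B 1/5
(4,1)A 2/5
(4,2)B 3/8
(4,3)A 3/8
(4,4)A 5/7
(4,5)A 5/7
(4,6)A 3/4
(5,1)A 2/4
(5,2)B 3/7
(5,3)B 4/6
(5,4)B 3/6
(5,6)A 3/4
(6,1)A 1/2
(6,3)B 3/3
(6,5)B 1/3
(6,6)A 1/2
Sum over 32 residents: 2/3 + 1/5 + 1/4 + 2/4 + 1/4 + 1/3 + 3/5 + 4/8 + 3/7 + 3/7 + 2/5 + 1/5 + 4/8 + 3/7 + 5/7 + 5/7 + 1/5 + 2/5 + 3/8 + 3/8 + 5/7 + 5/7 + 3/4 + 2/4 + 3/7 + 4/6 + 3/6 + 3/4 + 1/2 + 3/3 + 1/3 + 1/2 = 443/28; mean = 443/28 ÷ 32 = 443/896 = 0.494419… → 0.494.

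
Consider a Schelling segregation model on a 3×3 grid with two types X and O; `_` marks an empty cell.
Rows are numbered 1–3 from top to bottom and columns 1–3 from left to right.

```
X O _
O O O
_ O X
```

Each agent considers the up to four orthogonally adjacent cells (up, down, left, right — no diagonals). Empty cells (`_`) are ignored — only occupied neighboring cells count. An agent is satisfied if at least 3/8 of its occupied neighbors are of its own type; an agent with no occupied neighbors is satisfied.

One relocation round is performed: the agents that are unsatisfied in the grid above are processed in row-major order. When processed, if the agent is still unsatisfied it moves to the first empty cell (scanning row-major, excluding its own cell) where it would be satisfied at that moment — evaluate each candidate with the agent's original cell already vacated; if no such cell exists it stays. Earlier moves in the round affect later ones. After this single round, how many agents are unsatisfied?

2

Initially unsatisfied (in order): (1,1), (3,3).
  (1,1): no empty cell satisfies it; stays.
  (3,3): no empty cell satisfies it; stays.
Resulting grid:
X O _
O O O
_ O X
Unsatisfied now: (1,1), (3,3).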